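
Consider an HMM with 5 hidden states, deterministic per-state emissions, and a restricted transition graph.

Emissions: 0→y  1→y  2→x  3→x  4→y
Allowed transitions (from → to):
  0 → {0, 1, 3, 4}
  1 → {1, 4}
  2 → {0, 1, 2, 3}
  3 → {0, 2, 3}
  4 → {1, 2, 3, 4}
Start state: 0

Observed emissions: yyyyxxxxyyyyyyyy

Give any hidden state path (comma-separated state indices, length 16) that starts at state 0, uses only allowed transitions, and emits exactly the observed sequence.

  pos 0: y in {0,1,4}, choose 0; start
  pos 1: y in {0,1,4}, choose 0; 0->0 ok
  pos 2: y in {0,1,4}, choose 0; 0->0 ok
  pos 3: y in {0,1,4}, choose 0; 0->0 ok
  pos 4: x in {2,3}, choose 3; 0->3 ok
  pos 5: x in {2,3}, choose 2; 3->2 ok
  pos 6: x in {2,3}, choose 3; 2->3 ok
  pos 7: x in {2,3}, choose 2; 3->2 ok
  pos 8: y in {0,1,4}, choose 1; 2->1 ok
  pos 9: y in {0,1,4}, choose 1; 1->1 ok
  pos 10: y in {0,1,4}, choose 1; 1->1 ok
  pos 11: y in {0,1,4}, choose 1; 1->1 ok
  pos 12: y in {0,1,4}, choose 1; 1->1 ok
  pos 13: y in {0,1,4}, choose 1; 1->1 ok
  pos 14: y in {0,1,4}, choose 1; 1->1 ok
  pos 15: y in {0,1,4}, choose 1; 1->1 ok

0,0,0,0,3,2,3,2,1,1,1,1,1,1,1,1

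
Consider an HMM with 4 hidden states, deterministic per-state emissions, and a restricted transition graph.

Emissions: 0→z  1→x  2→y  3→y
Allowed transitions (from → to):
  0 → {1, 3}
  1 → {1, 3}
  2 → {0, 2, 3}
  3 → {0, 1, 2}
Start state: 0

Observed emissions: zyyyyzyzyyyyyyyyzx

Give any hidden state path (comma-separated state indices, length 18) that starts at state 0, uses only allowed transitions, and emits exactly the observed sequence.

0,3,2,2,3,0,3,0,3,2,2,2,2,2,2,3,0,1

  t0 'z' -> {0}, take 0 (start)
  t1 'y' -> {2,3}, take 3 (0->3 ok)
  t2 'y' -> {2,3}, take 2 (3->2 ok)
  t3 'y' -> {2,3}, take 2 (2->2 ok)
  t4 'y' -> {2,3}, take 3 (2->3 ok)
  t5 'z' -> {0}, take 0 (3->0 ok)
  t6 'y' -> {2,3}, take 3 (0->3 ok)
  t7 'z' -> {0}, take 0 (3->0 ok)
  t8 'y' -> {2,3}, take 3 (0->3 ok)
  t9 'y' -> {2,3}, take 2 (3->2 ok)
  t10 'y' -> {2,3}, take 2 (2->2 ok)
  t11 'y' -> {2,3}, take 2 (2->2 ok)
  t12 'y' -> {2,3}, take 2 (2->2 ok)
  t13 'y' -> {2,3}, take 2 (2->2 ok)
  t14 'y' -> {2,3}, take 2 (2->2 ok)
  t15 'y' -> {2,3}, take 3 (2->3 ok)
  t16 'z' -> {0}, take 0 (3->0 ok)
  t17 'x' -> {1}, take 1 (0->1 ok)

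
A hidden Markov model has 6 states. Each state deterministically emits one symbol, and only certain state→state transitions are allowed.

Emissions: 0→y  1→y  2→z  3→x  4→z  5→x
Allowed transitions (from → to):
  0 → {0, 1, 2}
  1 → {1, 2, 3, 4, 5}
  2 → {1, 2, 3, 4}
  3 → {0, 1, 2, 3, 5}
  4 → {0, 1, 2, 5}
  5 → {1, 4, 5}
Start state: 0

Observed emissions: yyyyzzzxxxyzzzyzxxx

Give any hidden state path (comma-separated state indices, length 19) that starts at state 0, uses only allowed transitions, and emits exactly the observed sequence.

  t0 'y' -> {0,1}, take 0 (start)
  t1 'y' -> {0,1}, take 0 (0->0 ok)
  t2 'y' -> {0,1}, take 1 (0->1 ok)
  t3 'y' -> {0,1}, take 1 (1->1 ok)
  t4 'z' -> {2,4}, take 2 (1->2 ok)
  t5 'z' -> {2,4}, take 4 (2->4 ok)
  t6 'z' -> {2,4}, take 2 (4->2 ok)
  t7 'x' -> {3,5}, take 3 (2->3 ok)
  t8 'x' -> {3,5}, take 3 (3->3 ok)
  t9 'x' -> {3,5}, take 5 (3->5 ok)
  t10 'y' -> {0,1}, take 1 (5->1 ok)
  t11 'z' -> {2,4}, take 4 (1->4 ok)
  t12 'z' -> {2,4}, take 2 (4->2 ok)
  t13 'z' -> {2,4}, take 4 (2->4 ok)
  t14 'y' -> {0,1}, take 0 (4->0 ok)
  t15 'z' -> {2,4}, take 2 (0->2 ok)
  t16 'x' -> {3,5}, take 3 (2->3 ok)
  t17 'x' -> {3,5}, take 5 (3->5 ok)
  t18 'x' -> {3,5}, take 5 (5->5 ok)

0,0,1,1,2,4,2,3,3,5,1,4,2,4,0,2,3,5,5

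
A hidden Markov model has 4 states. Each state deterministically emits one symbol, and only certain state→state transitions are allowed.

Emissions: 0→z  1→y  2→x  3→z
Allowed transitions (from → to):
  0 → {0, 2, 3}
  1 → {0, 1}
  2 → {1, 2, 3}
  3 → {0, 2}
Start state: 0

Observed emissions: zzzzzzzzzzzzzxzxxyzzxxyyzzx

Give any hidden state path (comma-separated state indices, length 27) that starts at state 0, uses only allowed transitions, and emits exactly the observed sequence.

  [0] z  {0,3}  => 0  start
  [1] z  {0,3}  => 0  0->0 ok
  [2] z  {0,3}  => 3  0->3 ok
  [3] z  {0,3}  => 0  3->0 ok
  [4] z  {0,3}  => 3  0->3 ok
  [5] z  {0,3}  => 0  3->0 ok
  [6] z  {0,3}  => 3  0->3 ok
  [7] z  {0,3}  => 0  3->0 ok
  [8] z  {0,3}  => 0  0->0 ok
  [9] z  {0,3}  => 0  0->0 ok
  [10] z  {0,3}  => 0  0->0 ok
  [11] z  {0,3}  => 3  0->3 ok
  [12] z  {0,3}  => 0  3->0 ok
  [13] x  {2}  => 2  0->2 ok
  [14] z  {0,3}  => 3  2->3 ok
  [15] x  {2}  => 2  3->2 ok
  [16] x  {2}  => 2  2->2 ok
  [17] y  {1}  => 1  2->1 ok
  [18] z  {0,3}  => 0  1->0 ok
  [19] z  {0,3}  => 3  0->3 ok
  [20] x  {2}  => 2  3->2 ok
  [21] x  {2}  => 2  2->2 ok
  [22] y  {1}  => 1  2->1 ok
  [23] y  {1}  => 1  1->1 ok
  [24] z  {0,3}  => 0  1->0 ok
  [25] z  {0,3}  => 0  0->0 ok
  [26] x  {2}  => 2  0->2 ok

0,0,3,0,3,0,3,0,0,0,0,3,0,2,3,2,2,1,0,3,2,2,1,1,0,0,2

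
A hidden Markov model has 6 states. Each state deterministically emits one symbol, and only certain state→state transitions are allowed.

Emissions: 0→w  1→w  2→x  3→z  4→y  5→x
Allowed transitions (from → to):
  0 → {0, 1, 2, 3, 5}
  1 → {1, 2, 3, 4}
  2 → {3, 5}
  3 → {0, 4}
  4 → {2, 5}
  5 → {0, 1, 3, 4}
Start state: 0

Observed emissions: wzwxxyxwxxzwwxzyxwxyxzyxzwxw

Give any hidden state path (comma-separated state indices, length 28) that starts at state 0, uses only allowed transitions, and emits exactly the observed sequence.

  t0 'w' -> {0,1}, take 0 (start)
  t1 'z' -> {3}, take 3 (0->3 ok)
  t2 'w' -> {0,1}, take 0 (3->0 ok)
  t3 'x' -> {2,5}, take 2 (0->2 ok)
  t4 'x' -> {2,5}, take 5 (2->5 ok)
  t5 'y' -> {4}, take 4 (5->4 ok)
  t6 'x' -> {2,5}, take 5 (4->5 ok)
  t7 'w' -> {0,1}, take 1 (5->1 ok)
  t8 'x' -> {2,5}, take 2 (1->2 ok)
  t9 'x' -> {2,5}, take 5 (2->5 ok)
  t10 'z' -> {3}, take 3 (5->3 ok)
  t11 'w' -> {0,1}, take 0 (3->0 ok)
  t12 'w' -> {0,1}, take 0 (0->0 ok)
  t13 'x' -> {2,5}, take 2 (0->2 ok)
  t14 'z' -> {3}, take 3 (2->3 ok)
  t15 'y' -> {4}, take 4 (3->4 ok)
  t16 'x' -> {2,5}, take 5 (4->5 ok)
  t17 'w' -> {0,1}, take 0 (5->0 ok)
  t18 'x' -> {2,5}, take 5 (0->5 ok)
  t19 'y' -> {4}, take 4 (5->4 ok)
  t20 'x' -> {2,5}, take 5 (4->5 ok)
  t21 'z' -> {3}, take 3 (5->3 ok)
  t22 'y' -> {4}, take 4 (3->4 ok)
  t23 'x' -> {2,5}, take 2 (4->2 ok)
  t24 'z' -> {3}, take 3 (2->3 ok)
  t25 'w' -> {0,1}, take 0 (3->0 ok)
  t26 'x' -> {2,5}, take 5 (0->5 ok)
  t27 'w' -> {0,1}, take 1 (5->1 ok)

0,3,0,2,5,4,5,1,2,5,3,0,0,2,3,4,5,0,5,4,5,3,4,2,3,0,5,1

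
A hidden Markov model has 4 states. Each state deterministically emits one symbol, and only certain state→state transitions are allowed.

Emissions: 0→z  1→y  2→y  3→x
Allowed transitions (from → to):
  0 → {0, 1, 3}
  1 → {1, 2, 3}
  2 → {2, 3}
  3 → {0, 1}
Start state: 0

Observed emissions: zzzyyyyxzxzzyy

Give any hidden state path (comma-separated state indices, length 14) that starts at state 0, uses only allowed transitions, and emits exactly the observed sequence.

0,0,0,1,1,1,2,3,0,3,0,0,1,1

  t0 'z' -> {0}, take 0 (start)
  t1 'z' -> {0}, take 0 (0->0 ok)
  t2 'z' -> {0}, take 0 (0->0 ok)
  t3 'y' -> {1,2}, take 1 (0->1 ok)
  t4 'y' -> {1,2}, take 1 (1->1 ok)
  t5 'y' -> {1,2}, take 1 (1->1 ok)
  t6 'y' -> {1,2}, take 2 (1->2 ok)
  t7 'x' -> {3}, take 3 (2->3 ok)
  t8 'z' -> {0}, take 0 (3->0 ok)
  t9 'x' -> {3}, take 3 (0->3 ok)
  t10 'z' -> {0}, take 0 (3->0 ok)
  t11 'z' -> {0}, take 0 (0->0 ok)
  t12 'y' -> {1,2}, take 1 (0->1 ok)
  t13 'y' -> {1,2}, take 1 (1->1 ok)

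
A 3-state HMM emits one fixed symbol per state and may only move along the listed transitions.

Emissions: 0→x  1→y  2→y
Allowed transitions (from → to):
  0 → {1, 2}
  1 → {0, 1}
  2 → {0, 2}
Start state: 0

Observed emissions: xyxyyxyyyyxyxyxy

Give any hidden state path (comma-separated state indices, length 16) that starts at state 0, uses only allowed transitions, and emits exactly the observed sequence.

0,1,0,1,1,0,1,1,1,1,0,2,0,2,0,2

  [0] x  {0}  => 0  start
  [1] y  {1,2}  => 1  0->1 ok
  [2] x  {0}  => 0  1->0 ok
  [3] y  {1,2}  => 1  0->1 ok
  [4] y  {1,2}  => 1  1->1 ok
  [5] x  {0}  => 0  1->0 ok
  [6] y  {1,2}  => 1  0->1 ok
  [7] y  {1,2}  => 1  1->1 ok
  [8] y  {1,2}  => 1  1->1 ok
  [9] y  {1,2}  => 1  1->1 ok
  [10] x  {0}  => 0  1->0 ok
  [11] y  {1,2}  => 2  0->2 ok
  [12] x  {0}  => 0  2->0 ok
  [13] y  {1,2}  => 2  0->2 ok
  [14] x  {0}  => 0  2->0 ok
  [15] y  {1,2}  => 2  0->2 ok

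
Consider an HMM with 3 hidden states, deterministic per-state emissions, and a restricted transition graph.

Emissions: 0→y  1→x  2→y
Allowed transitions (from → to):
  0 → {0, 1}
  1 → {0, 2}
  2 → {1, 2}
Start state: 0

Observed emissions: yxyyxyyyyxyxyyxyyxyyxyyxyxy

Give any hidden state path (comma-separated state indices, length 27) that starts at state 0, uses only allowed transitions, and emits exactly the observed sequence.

0,1,0,0,1,2,2,2,2,1,2,1,0,0,1,0,0,1,0,0,1,2,2,1,0,1,0

  pos 0: y in {0,2}, choose 0; start
  pos 1: x in {1}, choose 1; 0->1 ok
  pos 2: y in {0,2}, choose 0; 1->0 ok
  pos 3: y in {0,2}, choose 0; 0->0 ok
  pos 4: x in {1}, choose 1; 0->1 ok
  pos 5: y in {0,2}, choose 2; 1->2 ok
  pos 6: y in {0,2}, choose 2; 2->2 ok
  pos 7: y in {0,2}, choose 2; 2->2 ok
  pos 8: y in {0,2}, choose 2; 2->2 ok
  pos 9: x in {1}, choose 1; 2->1 ok
  pos 10: y in {0,2}, choose 2; 1->2 ok
  pos 11: x in {1}, choose 1; 2->1 ok
  pos 12: y in {0,2}, choose 0; 1->0 ok
  pos 13: y in {0,2}, choose 0; 0->0 ok
  pos 14: x in {1}, choose 1; 0->1 ok
  pos 15: y in {0,2}, choose 0; 1->0 ok
  pos 16: y in {0,2}, choose 0; 0->0 ok
  pos 17: x in {1}, choose 1; 0->1 ok
  pos 18: y in {0,2}, choose 0; 1->0 ok
  pos 19: y in {0,2}, choose 0; 0->0 ok
  pos 20: x in {1}, choose 1; 0->1 ok
  pos 21: y in {0,2}, choose 2; 1->2 ok
  pos 22: y in {0,2}, choose 2; 2->2 ok
  pos 23: x in {1}, choose 1; 2->1 ok
  pos 24: y in {0,2}, choose 0; 1->0 ok
  pos 25: x in {1}, choose 1; 0->1 ok
  pos 26: y in {0,2}, choose 0; 1->0 ok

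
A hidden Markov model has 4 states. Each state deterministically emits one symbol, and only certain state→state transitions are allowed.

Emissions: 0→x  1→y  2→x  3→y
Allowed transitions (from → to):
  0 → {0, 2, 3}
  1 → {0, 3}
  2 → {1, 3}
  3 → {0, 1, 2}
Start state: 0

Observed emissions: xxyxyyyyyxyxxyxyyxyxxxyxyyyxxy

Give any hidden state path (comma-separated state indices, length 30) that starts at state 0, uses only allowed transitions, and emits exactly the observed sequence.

  [0] x  {0,2}  => 0  start
  [1] x  {0,2}  => 2  0->2 ok
  [2] y  {1,3}  => 3  2->3 ok
  [3] x  {0,2}  => 0  3->0 ok
  [4] y  {1,3}  => 3  0->3 ok
  [5] y  {1,3}  => 1  3->1 ok
  [6] y  {1,3}  => 3  1->3 ok
  [7] y  {1,3}  => 1  3->1 ok
  [8] y  {1,3}  => 3  1->3 ok
  [9] x  {0,2}  => 2  3->2 ok
  [10] y  {1,3}  => 1  2->1 ok
  [11] x  {0,2}  => 0  1->0 ok
  [12] x  {0,2}  => 0  0->0 ok
  [13] y  {1,3}  => 3  0->3 ok
  [14] x  {0,2}  => 2  3->2 ok
  [15] y  {1,3}  => 1  2->1 ok
  [16] y  {1,3}  => 3  1->3 ok
  [17] x  {0,2}  => 2  3->2 ok
  [18] y  {1,3}  => 3  2->3 ok
  [19] x  {0,2}  => 0  3->0 ok
  [20] x  {0,2}  => 0  0->0 ok
  [21] x  {0,2}  => 0  0->0 ok
  [22] y  {1,3}  => 3  0->3 ok
  [23] x  {0,2}  => 2  3->2 ok
  [24] y  {1,3}  => 3  2->3 ok
  [25] y  {1,3}  => 1  3->1 ok
  [26] y  {1,3}  => 3  1->3 ok
  [27] x  {0,2}  => 0  3->0 ok
  [28] x  {0,2}  => 2  0->2 ok
  [29] y  {1,3}  => 3  2->3 ok

0,2,3,0,3,1,3,1,3,2,1,0,0,3,2,1,3,2,3,0,0,0,3,2,3,1,3,0,2,3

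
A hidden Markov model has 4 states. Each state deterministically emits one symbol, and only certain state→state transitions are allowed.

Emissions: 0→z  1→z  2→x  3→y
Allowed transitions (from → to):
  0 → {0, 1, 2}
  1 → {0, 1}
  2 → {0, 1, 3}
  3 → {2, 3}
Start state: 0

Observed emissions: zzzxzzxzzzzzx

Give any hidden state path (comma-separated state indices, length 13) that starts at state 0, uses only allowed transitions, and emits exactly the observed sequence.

0,1,0,2,1,0,2,1,1,1,1,0,2

  t0 'z' -> {0,1}, take 0 (start)
  t1 'z' -> {0,1}, take 1 (0->1 ok)
  t2 'z' -> {0,1}, take 0 (1->0 ok)
  t3 'x' -> {2}, take 2 (0->2 ok)
  t4 'z' -> {0,1}, take 1 (2->1 ok)
  t5 'z' -> {0,1}, take 0 (1->0 ok)
  t6 'x' -> {2}, take 2 (0->2 ok)
  t7 'z' -> {0,1}, take 1 (2->1 ok)
  t8 'z' -> {0,1}, take 1 (1->1 ok)
  t9 'z' -> {0,1}, take 1 (1->1 ok)
  t10 'z' -> {0,1}, take 1 (1->1 ok)
  t11 'z' -> {0,1}, take 0 (1->0 ok)
  t12 'x' -> {2}, take 2 (0->2 ok)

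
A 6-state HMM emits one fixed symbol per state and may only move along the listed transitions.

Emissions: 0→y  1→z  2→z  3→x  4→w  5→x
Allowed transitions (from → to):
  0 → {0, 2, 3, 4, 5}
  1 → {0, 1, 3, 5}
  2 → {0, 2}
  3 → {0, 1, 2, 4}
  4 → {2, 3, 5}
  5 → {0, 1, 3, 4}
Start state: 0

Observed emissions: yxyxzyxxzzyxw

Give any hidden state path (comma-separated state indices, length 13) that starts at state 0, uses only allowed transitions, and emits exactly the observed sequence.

  pos 0: y in {0}, choose 0; start
  pos 1: x in {3,5}, choose 3; 0->3 ok
  pos 2: y in {0}, choose 0; 3->0 ok
  pos 3: x in {3,5}, choose 3; 0->3 ok
  pos 4: z in {1,2}, choose 2; 3->2 ok
  pos 5: y in {0}, choose 0; 2->0 ok
  pos 6: x in {3,5}, choose 5; 0->5 ok
  pos 7: x in {3,5}, choose 3; 5->3 ok
  pos 8: z in {1,2}, choose 2; 3->2 ok
  pos 9: z in {1,2}, choose 2; 2->2 ok
  pos 10: y in {0}, choose 0; 2->0 ok
  pos 11: x in {3,5}, choose 3; 0->3 ok
  pos 12: w in {4}, choose 4; 3->4 ok

0,3,0,3,2,0,5,3,2,2,0,3,4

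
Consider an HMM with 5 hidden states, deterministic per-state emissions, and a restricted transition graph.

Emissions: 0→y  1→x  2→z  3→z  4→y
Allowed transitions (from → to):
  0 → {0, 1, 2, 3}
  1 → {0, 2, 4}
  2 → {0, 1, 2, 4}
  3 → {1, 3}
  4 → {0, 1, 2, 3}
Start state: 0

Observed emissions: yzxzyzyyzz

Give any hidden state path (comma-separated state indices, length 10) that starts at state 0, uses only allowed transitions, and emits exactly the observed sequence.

0,3,1,2,0,2,4,0,3,3

  [0] y  {0,4}  => 0  start
  [1] z  {2,3}  => 3  0->3 ok
  [2] x  {1}  => 1  3->1 ok
  [3] z  {2,3}  => 2  1->2 ok
  [4] y  {0,4}  => 0  2->0 ok
  [5] z  {2,3}  => 2  0->2 ok
  [6] y  {0,4}  => 4  2->4 ok
  [7] y  {0,4}  => 0  4->0 ok
  [8] z  {2,3}  => 3  0->3 ok
  [9] z  {2,3}  => 3  3->3 ok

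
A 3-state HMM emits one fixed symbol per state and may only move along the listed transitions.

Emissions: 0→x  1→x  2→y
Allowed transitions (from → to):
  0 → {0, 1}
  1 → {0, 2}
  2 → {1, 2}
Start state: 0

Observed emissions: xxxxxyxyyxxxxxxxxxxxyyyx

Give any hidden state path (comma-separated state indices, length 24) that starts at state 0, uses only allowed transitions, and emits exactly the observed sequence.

0,0,1,0,1,2,1,2,2,1,0,0,1,0,0,0,1,0,0,1,2,2,2,1

  pos 0: x in {0,1}, choose 0; start
  pos 1: x in {0,1}, choose 0; 0->0 ok
  pos 2: x in {0,1}, choose 1; 0->1 ok
  pos 3: x in {0,1}, choose 0; 1->0 ok
  pos 4: x in {0,1}, choose 1; 0->1 ok
  pos 5: y in {2}, choose 2; 1->2 ok
  pos 6: x in {0,1}, choose 1; 2->1 ok
  pos 7: y in {2}, choose 2; 1->2 ok
  pos 8: y in {2}, choose 2; 2->2 ok
  pos 9: x in {0,1}, choose 1; 2->1 ok
  pos 10: x in {0,1}, choose 0; 1->0 ok
  pos 11: x in {0,1}, choose 0; 0->0 ok
  pos 12: x in {0,1}, choose 1; 0->1 ok
  pos 13: x in {0,1}, choose 0; 1->0 ok
  pos 14: x in {0,1}, choose 0; 0->0 ok
  pos 15: x in {0,1}, choose 0; 0->0 ok
  pos 16: x in {0,1}, choose 1; 0->1 ok
  pos 17: x in {0,1}, choose 0; 1->0 ok
  pos 18: x in {0,1}, choose 0; 0->0 ok
  pos 19: x in {0,1}, choose 1; 0->1 ok
  pos 20: y in {2}, choose 2; 1->2 ok
  pos 21: y in {2}, choose 2; 2->2 ok
  pos 22: y in {2}, choose 2; 2->2 ok
  pos 23: x in {0,1}, choose 1; 2->1 ok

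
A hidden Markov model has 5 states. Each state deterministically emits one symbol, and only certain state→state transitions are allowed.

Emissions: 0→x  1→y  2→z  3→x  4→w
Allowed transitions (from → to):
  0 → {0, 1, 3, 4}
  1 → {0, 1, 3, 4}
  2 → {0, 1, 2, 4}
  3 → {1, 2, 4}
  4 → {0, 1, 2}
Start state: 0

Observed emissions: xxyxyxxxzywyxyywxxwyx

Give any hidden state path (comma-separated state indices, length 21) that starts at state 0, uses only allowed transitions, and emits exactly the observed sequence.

0,3,1,3,1,0,0,3,2,1,4,1,3,1,1,4,0,3,4,1,3

  [0] x  {0,3}  => 0  start
  [1] x  {0,3}  => 3  0->3 ok
  [2] y  {1}  => 1  3->1 ok
  [3] x  {0,3}  => 3  1->3 ok
  [4] y  {1}  => 1  3->1 ok
  [5] x  {0,3}  => 0  1->0 ok
  [6] x  {0,3}  => 0  0->0 ok
  [7] x  {0,3}  => 3  0->3 ok
  [8] z  {2}  => 2  3->2 ok
  [9] y  {1}  => 1  2->1 ok
  [10] w  {4}  => 4  1->4 ok
  [11] y  {1}  => 1  4->1 ok
  [12] x  {0,3}  => 3  1->3 ok
  [13] y  {1}  => 1  3->1 ok
  [14] y  {1}  => 1  1->1 ok
  [15] w  {4}  => 4  1->4 ok
  [16] x  {0,3}  => 0  4->0 ok
  [17] x  {0,3}  => 3  0->3 ok
  [18] w  {4}  => 4  3->4 ok
  [19] y  {1}  => 1  4->1 ok
  [20] x  {0,3}  => 3  1->3 ok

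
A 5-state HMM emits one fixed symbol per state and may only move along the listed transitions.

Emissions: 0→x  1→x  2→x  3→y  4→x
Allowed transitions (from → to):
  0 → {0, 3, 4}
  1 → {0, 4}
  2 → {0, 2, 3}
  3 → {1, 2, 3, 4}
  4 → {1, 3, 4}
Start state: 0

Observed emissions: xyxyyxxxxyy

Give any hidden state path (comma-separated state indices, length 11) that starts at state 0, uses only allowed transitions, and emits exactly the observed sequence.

  0: obs=x cand={0,1,2,4} pick 0 [start]
  1: obs=y cand={3} pick 3 [0->3 ok]
  2: obs=x cand={0,1,2,4} pick 2 [3->2 ok]
  3: obs=y cand={3} pick 3 [2->3 ok]
  4: obs=y cand={3} pick 3 [3->3 ok]
  5: obs=x cand={0,1,2,4} pick 1 [3->1 ok]
  6: obs=x cand={0,1,2,4} pick 4 [1->4 ok]
  7: obs=x cand={0,1,2,4} pick 1 [4->1 ok]
  8: obs=x cand={0,1,2,4} pick 4 [1->4 ok]
  9: obs=y cand={3} pick 3 [4->3 ok]
  10: obs=y cand={3} pick 3 [3->3 ok]

0,3,2,3,3,1,4,1,4,3,3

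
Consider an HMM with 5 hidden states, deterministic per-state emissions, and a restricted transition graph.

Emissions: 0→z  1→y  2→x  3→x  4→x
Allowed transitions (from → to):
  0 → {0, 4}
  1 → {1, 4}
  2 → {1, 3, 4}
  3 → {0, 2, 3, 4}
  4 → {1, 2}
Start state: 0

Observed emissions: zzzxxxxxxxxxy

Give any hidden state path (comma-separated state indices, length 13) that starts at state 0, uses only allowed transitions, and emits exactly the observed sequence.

0,0,0,4,2,3,2,3,3,2,3,4,1

  [0] z  {0}  => 0  start
  [1] z  {0}  => 0  0->0 ok
  [2] z  {0}  => 0  0->0 ok
  [3] x  {2,3,4}  => 4  0->4 ok
  [4] x  {2,3,4}  => 2  4->2 ok
  [5] x  {2,3,4}  => 3  2->3 ok
  [6] x  {2,3,4}  => 2  3->2 ok
  [7] x  {2,3,4}  => 3  2->3 ok
  [8] x  {2,3,4}  => 3  3->3 ok
  [9] x  {2,3,4}  => 2  3->2 ok
  [10] x  {2,3,4}  => 3  2->3 ok
  [11] x  {2,3,4}  => 4  3->4 ok
  [12] y  {1}  => 1  4->1 ok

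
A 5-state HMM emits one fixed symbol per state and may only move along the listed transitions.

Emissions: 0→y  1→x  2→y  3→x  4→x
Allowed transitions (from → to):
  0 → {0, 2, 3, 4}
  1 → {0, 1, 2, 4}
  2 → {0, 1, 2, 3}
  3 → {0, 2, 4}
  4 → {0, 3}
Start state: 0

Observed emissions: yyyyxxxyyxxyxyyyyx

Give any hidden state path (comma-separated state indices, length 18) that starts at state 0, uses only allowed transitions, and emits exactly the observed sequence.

0,2,0,0,3,4,3,0,0,4,3,2,3,0,0,0,0,4

  pos 0: y in {0,2}, choose 0; start
  pos 1: y in {0,2}, choose 2; 0->2 ok
  pos 2: y in {0,2}, choose 0; 2->0 ok
  pos 3: y in {0,2}, choose 0; 0->0 ok
  pos 4: x in {1,3,4}, choose 3; 0->3 ok
  pos 5: x in {1,3,4}, choose 4; 3->4 ok
  pos 6: x in {1,3,4}, choose 3; 4->3 ok
  pos 7: y in {0,2}, choose 0; 3->0 ok
  pos 8: y in {0,2}, choose 0; 0->0 ok
  pos 9: x in {1,3,4}, choose 4; 0->4 ok
  pos 10: x in {1,3,4}, choose 3; 4->3 ok
  pos 11: y in {0,2}, choose 2; 3->2 ok
  pos 12: x in {1,3,4}, choose 3; 2->3 ok
  pos 13: y in {0,2}, choose 0; 3->0 ok
  pos 14: y in {0,2}, choose 0; 0->0 ok
  pos 15: y in {0,2}, choose 0; 0->0 ok
  pos 16: y in {0,2}, choose 0; 0->0 ok
  pos 17: x in {1,3,4}, choose 4; 0->4 ok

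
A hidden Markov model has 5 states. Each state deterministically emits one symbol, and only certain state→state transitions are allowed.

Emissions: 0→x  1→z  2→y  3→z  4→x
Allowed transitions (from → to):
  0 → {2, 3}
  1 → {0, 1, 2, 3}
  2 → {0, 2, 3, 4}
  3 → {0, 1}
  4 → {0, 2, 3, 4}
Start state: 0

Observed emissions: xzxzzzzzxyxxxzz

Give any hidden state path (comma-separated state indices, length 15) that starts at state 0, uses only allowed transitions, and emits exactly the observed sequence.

  t0 'x' -> {0,4}, take 0 (start)
  t1 'z' -> {1,3}, take 3 (0->3 ok)
  t2 'x' -> {0,4}, take 0 (3->0 ok)
  t3 'z' -> {1,3}, take 3 (0->3 ok)
  t4 'z' -> {1,3}, take 1 (3->1 ok)
  t5 'z' -> {1,3}, take 3 (1->3 ok)
  t6 'z' -> {1,3}, take 1 (3->1 ok)
  t7 'z' -> {1,3}, take 3 (1->3 ok)
  t8 'x' -> {0,4}, take 0 (3->0 ok)
  t9 'y' -> {2}, take 2 (0->2 ok)
  t10 'x' -> {0,4}, take 4 (2->4 ok)
  t11 'x' -> {0,4}, take 4 (4->4 ok)
  t12 'x' -> {0,4}, take 0 (4->0 ok)
  t13 'z' -> {1,3}, take 3 (0->3 ok)
  t14 'z' -> {1,3}, take 1 (3->1 ok)

0,3,0,3,1,3,1,3,0,2,4,4,0,3,1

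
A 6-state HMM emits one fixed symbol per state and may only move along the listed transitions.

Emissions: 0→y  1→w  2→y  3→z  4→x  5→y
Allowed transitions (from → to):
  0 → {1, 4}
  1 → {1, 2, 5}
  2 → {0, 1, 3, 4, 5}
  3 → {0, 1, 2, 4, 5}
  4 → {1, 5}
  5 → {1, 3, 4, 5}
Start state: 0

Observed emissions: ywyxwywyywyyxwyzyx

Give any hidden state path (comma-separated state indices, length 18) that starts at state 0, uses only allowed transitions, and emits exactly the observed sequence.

  pos 0: y in {0,2,5}, choose 0; start
  pos 1: w in {1}, choose 1; 0->1 ok
  pos 2: y in {0,2,5}, choose 2; 1->2 ok
  pos 3: x in {4}, choose 4; 2->4 ok
  pos 4: w in {1}, choose 1; 4->1 ok
  pos 5: y in {0,2,5}, choose 2; 1->2 ok
  pos 6: w in {1}, choose 1; 2->1 ok
  pos 7: y in {0,2,5}, choose 2; 1->2 ok
  pos 8: y in {0,2,5}, choose 5; 2->5 ok
  pos 9: w in {1}, choose 1; 5->1 ok
  pos 10: y in {0,2,5}, choose 5; 1->5 ok
  pos 11: y in {0,2,5}, choose 5; 5->5 ok
  pos 12: x in {4}, choose 4; 5->4 ok
  pos 13: w in {1}, choose 1; 4->1 ok
  pos 14: y in {0,2,5}, choose 2; 1->2 ok
  pos 15: z in {3}, choose 3; 2->3 ok
  pos 16: y in {0,2,5}, choose 5; 3->5 ok
  pos 17: x in {4}, choose 4; 5->4 ok

0,1,2,4,1,2,1,2,5,1,5,5,4,1,2,3,5,4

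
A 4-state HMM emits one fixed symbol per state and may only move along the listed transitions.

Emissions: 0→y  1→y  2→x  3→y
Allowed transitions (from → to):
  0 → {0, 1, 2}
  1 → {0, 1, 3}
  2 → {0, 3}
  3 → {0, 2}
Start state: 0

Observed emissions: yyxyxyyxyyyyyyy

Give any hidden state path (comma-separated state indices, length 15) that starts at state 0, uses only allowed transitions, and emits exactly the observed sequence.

0,0,2,0,2,3,0,2,3,0,0,1,1,3,0

  0: obs=y cand={0,1,3} pick 0 [start]
  1: obs=y cand={0,1,3} pick 0 [0->0 ok]
  2: obs=x cand={2} pick 2 [0->2 ok]
  3: obs=y cand={0,1,3} pick 0 [2->0 ok]
  4: obs=x cand={2} pick 2 [0->2 ok]
  5: obs=y cand={0,1,3} pick 3 [2->3 ok]
  6: obs=y cand={0,1,3} pick 0 [3->0 ok]
  7: obs=x cand={2} pick 2 [0->2 ok]
  8: obs=y cand={0,1,3} pick 3 [2->3 ok]
  9: obs=y cand={0,1,3} pick 0 [3->0 ok]
  10: obs=y cand={0,1,3} pick 0 [0->0 ok]
  11: obs=y cand={0,1,3} pick 1 [0->1 ok]
  12: obs=y cand={0,1,3} pick 1 [1->1 ok]
  13: obs=y cand={0,1,3} pick 3 [1->3 ok]
  14: obs=y cand={0,1,3} pick 0 [3->0 ok]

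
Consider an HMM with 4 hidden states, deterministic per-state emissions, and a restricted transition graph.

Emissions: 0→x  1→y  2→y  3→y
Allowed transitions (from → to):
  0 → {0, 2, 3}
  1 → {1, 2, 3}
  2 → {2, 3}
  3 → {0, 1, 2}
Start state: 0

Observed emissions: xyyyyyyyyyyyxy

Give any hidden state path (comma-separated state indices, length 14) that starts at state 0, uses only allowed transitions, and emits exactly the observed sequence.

  [0] x  {0}  => 0  start
  [1] y  {1,2,3}  => 3  0->3 ok
  [2] y  {1,2,3}  => 2  3->2 ok
  [3] y  {1,2,3}  => 3  2->3 ok
  [4] y  {1,2,3}  => 2  3->2 ok
  [5] y  {1,2,3}  => 2  2->2 ok
  [6] y  {1,2,3}  => 3  2->3 ok
  [7] y  {1,2,3}  => 1  3->1 ok
  [8] y  {1,2,3}  => 2  1->2 ok
  [9] y  {1,2,3}  => 2  2->2 ok
  [10] y  {1,2,3}  => 2  2->2 ok
  [11] y  {1,2,3}  => 3  2->3 ok
  [12] x  {0}  => 0  3->0 ok
  [13] y  {1,2,3}  => 3  0->3 ok

0,3,2,3,2,2,3,1,2,2,2,3,0,3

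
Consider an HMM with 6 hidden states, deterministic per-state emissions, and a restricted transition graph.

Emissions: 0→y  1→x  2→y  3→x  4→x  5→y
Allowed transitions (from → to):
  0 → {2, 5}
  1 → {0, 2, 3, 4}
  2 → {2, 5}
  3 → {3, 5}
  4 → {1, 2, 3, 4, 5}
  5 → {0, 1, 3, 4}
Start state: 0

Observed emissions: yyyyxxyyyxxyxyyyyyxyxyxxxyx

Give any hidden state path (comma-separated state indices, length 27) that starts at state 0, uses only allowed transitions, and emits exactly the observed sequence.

  0: obs=y cand={0,2,5} pick 0 [start]
  1: obs=y cand={0,2,5} pick 2 [0->2 ok]
  2: obs=y cand={0,2,5} pick 2 [2->2 ok]
  3: obs=y cand={0,2,5} pick 5 [2->5 ok]
  4: obs=x cand={1,3,4} pick 4 [5->4 ok]
  5: obs=x cand={1,3,4} pick 4 [4->4 ok]
  6: obs=y cand={0,2,5} pick 2 [4->2 ok]
  7: obs=y cand={0,2,5} pick 2 [2->2 ok]
  8: obs=y cand={0,2,5} pick 5 [2->5 ok]
  9: obs=x cand={1,3,4} pick 4 [5->4 ok]
  10: obs=x cand={1,3,4} pick 3 [4->3 ok]
  11: obs=y cand={0,2,5} pick 5 [3->5 ok]
  12: obs=x cand={1,3,4} pick 3 [5->3 ok]
  13: obs=y cand={0,2,5} pick 5 [3->5 ok]
  14: obs=y cand={0,2,5} pick 0 [5->0 ok]
  15: obs=y cand={0,2,5} pick 2 [0->2 ok]
  16: obs=y cand={0,2,5} pick 2 [2->2 ok]
  17: obs=y cand={0,2,5} pick 5 [2->5 ok]
  18: obs=x cand={1,3,4} pick 3 [5->3 ok]
  19: obs=y cand={0,2,5} pick 5 [3->5 ok]
  20: obs=x cand={1,3,4} pick 3 [5->3 ok]
  21: obs=y cand={0,2,5} pick 5 [3->5 ok]
  22: obs=x cand={1,3,4} pick 4 [5->4 ok]
  23: obs=x cand={1,3,4} pick 3 [4->3 ok]
  24: obs=x cand={1,3,4} pick 3 [3->3 ok]
  25: obs=y cand={0,2,5} pick 5 [3->5 ok]
  26: obs=x cand={1,3,4} pick 1 [5->1 ok]

0,2,2,5,4,4,2,2,5,4,3,5,3,5,0,2,2,5,3,5,3,5,4,3,3,5,1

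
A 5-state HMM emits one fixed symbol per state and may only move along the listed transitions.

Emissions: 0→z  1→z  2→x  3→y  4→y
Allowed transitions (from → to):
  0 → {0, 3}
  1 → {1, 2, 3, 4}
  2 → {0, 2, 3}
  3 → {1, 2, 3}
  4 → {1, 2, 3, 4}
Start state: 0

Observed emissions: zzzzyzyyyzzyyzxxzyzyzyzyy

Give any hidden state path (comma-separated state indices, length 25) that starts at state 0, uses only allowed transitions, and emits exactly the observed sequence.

  [0] z  {0,1}  => 0  start
  [1] z  {0,1}  => 0  0->0 ok
  [2] z  {0,1}  => 0  0->0 ok
  [3] z  {0,1}  => 0  0->0 ok
  [4] y  {3,4}  => 3  0->3 ok
  [5] z  {0,1}  => 1  3->1 ok
  [6] y  {3,4}  => 4  1->4 ok
  [7] y  {3,4}  => 4  4->4 ok
  [8] y  {3,4}  => 4  4->4 ok
  [9] z  {0,1}  => 1  4->1 ok
  [10] z  {0,1}  => 1  1->1 ok
  [11] y  {3,4}  => 3  1->3 ok
  [12] y  {3,4}  => 3  3->3 ok
  [13] z  {0,1}  => 1  3->1 ok
  [14] x  {2}  => 2  1->2 ok
  [15] x  {2}  => 2  2->2 ok
  [16] z  {0,1}  => 0  2->0 ok
  [17] y  {3,4}  => 3  0->3 ok
  [18] z  {0,1}  => 1  3->1 ok
  [19] y  {3,4}  => 4  1->4 ok
  [20] z  {0,1}  => 1  4->1 ok
  [21] y  {3,4}  => 3  1->3 ok
  [22] z  {0,1}  => 1  3->1 ok
  [23] y  {3,4}  => 4  1->4 ok
  [24] y  {3,4}  => 4  4->4 ok

0,0,0,0,3,1,4,4,4,1,1,3,3,1,2,2,0,3,1,4,1,3,1,4,4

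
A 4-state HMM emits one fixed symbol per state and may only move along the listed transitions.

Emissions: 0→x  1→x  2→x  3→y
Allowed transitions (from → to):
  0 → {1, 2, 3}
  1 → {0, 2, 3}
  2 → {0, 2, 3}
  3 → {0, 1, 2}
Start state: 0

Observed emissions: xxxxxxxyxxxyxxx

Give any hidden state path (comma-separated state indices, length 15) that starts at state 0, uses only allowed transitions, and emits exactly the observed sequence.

0,2,0,1,0,1,2,3,2,2,0,3,1,2,0

  0: obs=x cand={0,1,2} pick 0 [start]
  1: obs=x cand={0,1,2} pick 2 [0->2 ok]
  2: obs=x cand={0,1,2} pick 0 [2->0 ok]
  3: obs=x cand={0,1,2} pick 1 [0->1 ok]
  4: obs=x cand={0,1,2} pick 0 [1->0 ok]
  5: obs=x cand={0,1,2} pick 1 [0->1 ok]
  6: obs=x cand={0,1,2} pick 2 [1->2 ok]
  7: obs=y cand={3} pick 3 [2->3 ok]
  8: obs=x cand={0,1,2} pick 2 [3->2 ok]
  9: obs=x cand={0,1,2} pick 2 [2->2 ok]
  10: obs=x cand={0,1,2} pick 0 [2->0 ok]
  11: obs=y cand={3} pick 3 [0->3 ok]
  12: obs=x cand={0,1,2} pick 1 [3->1 ok]
  13: obs=x cand={0,1,2} pick 2 [1->2 ok]
  14: obs=x cand={0,1,2} pick 0 [2->0 ok]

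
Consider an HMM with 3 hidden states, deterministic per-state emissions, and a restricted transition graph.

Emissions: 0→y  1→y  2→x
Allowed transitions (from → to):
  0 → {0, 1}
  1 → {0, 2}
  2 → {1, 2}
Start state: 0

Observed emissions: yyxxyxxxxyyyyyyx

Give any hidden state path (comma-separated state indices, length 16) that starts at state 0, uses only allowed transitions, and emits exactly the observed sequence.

  [0] y  {0,1}  => 0  start
  [1] y  {0,1}  => 1  0->1 ok
  [2] x  {2}  => 2  1->2 ok
  [3] x  {2}  => 2  2->2 ok
  [4] y  {0,1}  => 1  2->1 ok
  [5] x  {2}  => 2  1->2 ok
  [6] x  {2}  => 2  2->2 ok
  [7] x  {2}  => 2  2->2 ok
  [8] x  {2}  => 2  2->2 ok
  [9] y  {0,1}  => 1  2->1 ok
  [10] y  {0,1}  => 0  1->0 ok
  [11] y  {0,1}  => 0  0->0 ok
  [12] y  {0,1}  => 0  0->0 ok
  [13] y  {0,1}  => 0  0->0 ok
  [14] y  {0,1}  => 1  0->1 ok
  [15] x  {2}  => 2  1->2 ok

0,1,2,2,1,2,2,2,2,1,0,0,0,0,1,2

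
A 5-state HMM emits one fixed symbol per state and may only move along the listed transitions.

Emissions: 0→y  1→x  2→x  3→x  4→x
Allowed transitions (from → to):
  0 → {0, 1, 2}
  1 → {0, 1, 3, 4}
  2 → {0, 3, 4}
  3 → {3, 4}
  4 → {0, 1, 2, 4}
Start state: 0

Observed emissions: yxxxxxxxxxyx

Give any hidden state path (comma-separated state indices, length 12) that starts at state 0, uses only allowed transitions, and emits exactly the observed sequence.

  t0 'y' -> {0}, take 0 (start)
  t1 'x' -> {1,2,3,4}, take 2 (0->2 ok)
  t2 'x' -> {1,2,3,4}, take 3 (2->3 ok)
  t3 'x' -> {1,2,3,4}, take 3 (3->3 ok)
  t4 'x' -> {1,2,3,4}, take 3 (3->3 ok)
  t5 'x' -> {1,2,3,4}, take 3 (3->3 ok)
  t6 'x' -> {1,2,3,4}, take 4 (3->4 ok)
  t7 'x' -> {1,2,3,4}, take 2 (4->2 ok)
  t8 'x' -> {1,2,3,4}, take 4 (2->4 ok)
  t9 'x' -> {1,2,3,4}, take 2 (4->2 ok)
  t10 'y' -> {0}, take 0 (2->0 ok)
  t11 'x' -> {1,2,3,4}, take 2 (0->2 ok)

0,2,3,3,3,3,4,2,4,2,0,2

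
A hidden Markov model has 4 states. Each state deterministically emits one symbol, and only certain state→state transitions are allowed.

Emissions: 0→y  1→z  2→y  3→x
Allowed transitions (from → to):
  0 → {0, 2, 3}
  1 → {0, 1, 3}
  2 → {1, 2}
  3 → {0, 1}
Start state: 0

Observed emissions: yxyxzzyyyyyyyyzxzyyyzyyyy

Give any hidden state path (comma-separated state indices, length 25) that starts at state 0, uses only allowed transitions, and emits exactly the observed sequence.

  0: obs=y cand={0,2} pick 0 [start]
  1: obs=x cand={3} pick 3 [0->3 ok]
  2: obs=y cand={0,2} pick 0 [3->0 ok]
  3: obs=x cand={3} pick 3 [0->3 ok]
  4: obs=z cand={1} pick 1 [3->1 ok]
  5: obs=z cand={1} pick 1 [1->1 ok]
  6: obs=y cand={0,2} pick 0 [1->0 ok]
  7: obs=y cand={0,2} pick 0 [0->0 ok]
  8: obs=y cand={0,2} pick 0 [0->0 ok]
  9: obs=y cand={0,2} pick 0 [0->0 ok]
  10: obs=y cand={0,2} pick 2 [0->2 ok]
  11: obs=y cand={0,2} pick 2 [2->2 ok]
  12: obs=y cand={0,2} pick 2 [2->2 ok]
  13: obs=y cand={0,2} pick 2 [2->2 ok]
  14: obs=z cand={1} pick 1 [2->1 ok]
  15: obs=x cand={3} pick 3 [1->3 ok]
  16: obs=z cand={1} pick 1 [3->1 ok]
  17: obs=y cand={0,2} pick 0 [1->0 ok]
  18: obs=y cand={0,2} pick 2 [0->2 ok]
  19: obs=y cand={0,2} pick 2 [2->2 ok]
  20: obs=z cand={1} pick 1 [2->1 ok]
  21: obs=y cand={0,2} pick 0 [1->0 ok]
  22: obs=y cand={0,2} pick 0 [0->0 ok]
  23: obs=y cand={0,2} pick 0 [0->0 ok]
  24: obs=y cand={0,2} pick 2 [0->2 ok]

0,3,0,3,1,1,0,0,0,0,2,2,2,2,1,3,1,0,2,2,1,0,0,0,2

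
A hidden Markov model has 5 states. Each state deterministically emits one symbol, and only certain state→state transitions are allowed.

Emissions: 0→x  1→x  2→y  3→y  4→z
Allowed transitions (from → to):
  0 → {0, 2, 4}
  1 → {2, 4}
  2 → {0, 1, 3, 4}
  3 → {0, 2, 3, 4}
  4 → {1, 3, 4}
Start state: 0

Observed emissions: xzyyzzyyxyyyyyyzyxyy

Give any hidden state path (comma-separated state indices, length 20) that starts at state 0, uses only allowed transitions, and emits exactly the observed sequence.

  t0 'x' -> {0,1}, take 0 (start)
  t1 'z' -> {4}, take 4 (0->4 ok)
  t2 'y' -> {2,3}, take 3 (4->3 ok)
  t3 'y' -> {2,3}, take 2 (3->2 ok)
  t4 'z' -> {4}, take 4 (2->4 ok)
  t5 'z' -> {4}, take 4 (4->4 ok)
  t6 'y' -> {2,3}, take 3 (4->3 ok)
  t7 'y' -> {2,3}, take 2 (3->2 ok)
  t8 'x' -> {0,1}, take 1 (2->1 ok)
  t9 'y' -> {2,3}, take 2 (1->2 ok)
  t10 'y' -> {2,3}, take 3 (2->3 ok)
  t11 'y' -> {2,3}, take 3 (3->3 ok)
  t12 'y' -> {2,3}, take 3 (3->3 ok)
  t13 'y' -> {2,3}, take 3 (3->3 ok)
  t14 'y' -> {2,3}, take 3 (3->3 ok)
  t15 'z' -> {4}, take 4 (3->4 ok)
  t16 'y' -> {2,3}, take 3 (4->3 ok)
  t17 'x' -> {0,1}, take 0 (3->0 ok)
  t18 'y' -> {2,3}, take 2 (0->2 ok)
  t19 'y' -> {2,3}, take 3 (2->3 ok)

0,4,3,2,4,4,3,2,1,2,3,3,3,3,3,4,3,0,2,3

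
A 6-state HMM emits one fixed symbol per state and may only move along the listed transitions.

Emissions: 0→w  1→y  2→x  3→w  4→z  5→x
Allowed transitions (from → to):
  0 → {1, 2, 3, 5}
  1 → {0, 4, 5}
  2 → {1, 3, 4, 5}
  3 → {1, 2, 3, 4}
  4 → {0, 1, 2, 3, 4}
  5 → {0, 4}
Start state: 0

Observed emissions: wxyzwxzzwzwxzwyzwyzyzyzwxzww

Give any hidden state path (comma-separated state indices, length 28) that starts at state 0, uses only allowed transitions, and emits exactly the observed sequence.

0,2,1,4,3,2,4,4,3,4,0,2,4,3,1,4,3,1,4,1,4,1,4,3,2,4,3,3

  [0] w  {0,3}  => 0  start
  [1] x  {2,5}  => 2  0->2 ok
  [2] y  {1}  => 1  2->1 ok
  [3] z  {4}  => 4  1->4 ok
  [4] w  {0,3}  => 3  4->3 ok
  [5] x  {2,5}  => 2  3->2 ok
  [6] z  {4}  => 4  2->4 ok
  [7] z  {4}  => 4  4->4 ok
  [8] w  {0,3}  => 3  4->3 ok
  [9] z  {4}  => 4  3->4 ok
  [10] w  {0,3}  => 0  4->0 ok
  [11] x  {2,5}  => 2  0->2 ok
  [12] z  {4}  => 4  2->4 ok
  [13] w  {0,3}  => 3  4->3 ok
  [14] y  {1}  => 1  3->1 ok
  [15] z  {4}  => 4  1->4 ok
  [16] w  {0,3}  => 3  4->3 ok
  [17] y  {1}  => 1  3->1 ok
  [18] z  {4}  => 4  1->4 ok
  [19] y  {1}  => 1  4->1 ok
  [20] z  {4}  => 4  1->4 ok
  [21] y  {1}  => 1  4->1 ok
  [22] z  {4}  => 4  1->4 ok
  [23] w  {0,3}  => 3  4->3 ok
  [24] x  {2,5}  => 2  3->2 ok
  [25] z  {4}  => 4  2->4 ok
  [26] w  {0,3}  => 3  4->3 ok
  [27] w  {0,3}  => 3  3->3 ok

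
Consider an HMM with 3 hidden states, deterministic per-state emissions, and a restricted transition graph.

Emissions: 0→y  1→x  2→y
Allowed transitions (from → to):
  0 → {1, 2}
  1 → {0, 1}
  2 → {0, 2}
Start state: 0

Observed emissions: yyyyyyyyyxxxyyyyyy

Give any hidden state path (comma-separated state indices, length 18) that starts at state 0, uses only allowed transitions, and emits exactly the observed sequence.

  t0 'y' -> {0,2}, take 0 (start)
  t1 'y' -> {0,2}, take 2 (0->2 ok)
  t2 'y' -> {0,2}, take 0 (2->0 ok)
  t3 'y' -> {0,2}, take 2 (0->2 ok)
  t4 'y' -> {0,2}, take 0 (2->0 ok)
  t5 'y' -> {0,2}, take 2 (0->2 ok)
  t6 'y' -> {0,2}, take 2 (2->2 ok)
  t7 'y' -> {0,2}, take 2 (2->2 ok)
  t8 'y' -> {0,2}, take 0 (2->0 ok)
  t9 'x' -> {1}, take 1 (0->1 ok)
  t10 'x' -> {1}, take 1 (1->1 ok)
  t11 'x' -> {1}, take 1 (1->1 ok)
  t12 'y' -> {0,2}, take 0 (1->0 ok)
  t13 'y' -> {0,2}, take 2 (0->2 ok)
  t14 'y' -> {0,2}, take 2 (2->2 ok)
  t15 'y' -> {0,2}, take 0 (2->0 ok)
  t16 'y' -> {0,2}, take 2 (0->2 ok)
  t17 'y' -> {0,2}, take 2 (2->2 ok)

0,2,0,2,0,2,2,2,0,1,1,1,0,2,2,0,2,2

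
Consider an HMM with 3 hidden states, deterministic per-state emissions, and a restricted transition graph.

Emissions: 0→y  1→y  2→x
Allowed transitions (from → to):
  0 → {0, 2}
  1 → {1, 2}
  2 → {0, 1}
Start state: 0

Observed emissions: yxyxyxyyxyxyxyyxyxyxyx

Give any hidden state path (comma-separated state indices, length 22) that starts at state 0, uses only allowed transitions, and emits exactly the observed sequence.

0,2,1,2,1,2,1,1,2,0,2,0,2,1,1,2,0,2,0,2,0,2

  0: obs=y cand={0,1} pick 0 [start]
  1: obs=x cand={2} pick 2 [0->2 ok]
  2: obs=y cand={0,1} pick 1 [2->1 ok]
  3: obs=x cand={2} pick 2 [1->2 ok]
  4: obs=y cand={0,1} pick 1 [2->1 ok]
  5: obs=x cand={2} pick 2 [1->2 ok]
  6: obs=y cand={0,1} pick 1 [2->1 ok]
  7: obs=y cand={0,1} pick 1 [1->1 ok]
  8: obs=x cand={2} pick 2 [1->2 ok]
  9: obs=y cand={0,1} pick 0 [2->0 ok]
  10: obs=x cand={2} pick 2 [0->2 ok]
  11: obs=y cand={0,1} pick 0 [2->0 ok]
  12: obs=x cand={2} pick 2 [0->2 ok]
  13: obs=y cand={0,1} pick 1 [2->1 ok]
  14: obs=y cand={0,1} pick 1 [1->1 ok]
  15: obs=x cand={2} pick 2 [1->2 ok]
  16: obs=y cand={0,1} pick 0 [2->0 ok]
  17: obs=x cand={2} pick 2 [0->2 ok]
  18: obs=y cand={0,1} pick 0 [2->0 ok]
  19: obs=x cand={2} pick 2 [0->2 ok]
  20: obs=y cand={0,1} pick 0 [2->0 ok]
  21: obs=x cand={2} pick 2 [0->2 ok]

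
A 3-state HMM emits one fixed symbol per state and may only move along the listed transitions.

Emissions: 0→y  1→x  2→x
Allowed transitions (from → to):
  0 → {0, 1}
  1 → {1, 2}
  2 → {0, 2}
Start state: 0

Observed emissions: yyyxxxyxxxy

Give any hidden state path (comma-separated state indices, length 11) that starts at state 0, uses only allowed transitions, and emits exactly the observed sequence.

0,0,0,1,1,2,0,1,2,2,0

  [0] y  {0}  => 0  start
  [1] y  {0}  => 0  0->0 ok
  [2] y  {0}  => 0  0->0 ok
  [3] x  {1,2}  => 1  0->1 ok
  [4] x  {1,2}  => 1  1->1 ok
  [5] x  {1,2}  => 2  1->2 ok
  [6] y  {0}  => 0  2->0 ok
  [7] x  {1,2}  => 1  0->1 ok
  [8] x  {1,2}  => 2  1->2 ok
  [9] x  {1,2}  => 2  2->2 ok
  [10] y  {0}  => 0  2->0 ok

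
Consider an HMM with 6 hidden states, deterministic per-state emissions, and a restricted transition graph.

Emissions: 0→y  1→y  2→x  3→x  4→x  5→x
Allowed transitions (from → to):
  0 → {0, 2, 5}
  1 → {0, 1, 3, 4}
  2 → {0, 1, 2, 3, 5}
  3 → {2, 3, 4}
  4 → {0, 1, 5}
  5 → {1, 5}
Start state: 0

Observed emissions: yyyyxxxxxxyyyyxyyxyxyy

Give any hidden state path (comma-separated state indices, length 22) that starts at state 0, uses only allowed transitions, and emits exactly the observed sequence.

0,0,0,0,2,3,2,2,5,5,1,0,0,0,5,1,1,4,0,5,1,1

  0: obs=y cand={0,1} pick 0 [start]
  1: obs=y cand={0,1} pick 0 [0->0 ok]
  2: obs=y cand={0,1} pick 0 [0->0 ok]
  3: obs=y cand={0,1} pick 0 [0->0 ok]
  4: obs=x cand={2,3,4,5} pick 2 [0->2 ok]
  5: obs=x cand={2,3,4,5} pick 3 [2->3 ok]
  6: obs=x cand={2,3,4,5} pick 2 [3->2 ok]
  7: obs=x cand={2,3,4,5} pick 2 [2->2 ok]
  8: obs=x cand={2,3,4,5} pick 5 [2->5 ok]
  9: obs=x cand={2,3,4,5} pick 5 [5->5 ok]
  10: obs=y cand={0,1} pick 1 [5->1 ok]
  11: obs=y cand={0,1} pick 0 [1->0 ok]
  12: obs=y cand={0,1} pick 0 [0->0 ok]
  13: obs=y cand={0,1} pick 0 [0->0 ok]
  14: obs=x cand={2,3,4,5} pick 5 [0->5 ok]
  15: obs=y cand={0,1} pick 1 [5->1 ok]
  16: obs=y cand={0,1} pick 1 [1->1 ok]
  17: obs=x cand={2,3,4,5} pick 4 [1->4 ok]
  18: obs=y cand={0,1} pick 0 [4->0 ok]
  19: obs=x cand={2,3,4,5} pick 5 [0->5 ok]
  20: obs=y cand={0,1} pick 1 [5->1 ok]
  21: obs=y cand={0,1} pick 1 [1->1 ok]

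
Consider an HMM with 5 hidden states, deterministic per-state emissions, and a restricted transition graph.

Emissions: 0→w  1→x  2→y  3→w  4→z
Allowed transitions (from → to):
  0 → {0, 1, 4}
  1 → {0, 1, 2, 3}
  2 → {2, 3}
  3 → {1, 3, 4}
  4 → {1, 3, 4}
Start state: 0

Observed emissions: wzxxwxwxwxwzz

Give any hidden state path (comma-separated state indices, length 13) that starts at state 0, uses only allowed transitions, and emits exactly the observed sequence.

  [0] w  {0,3}  => 0  start
  [1] z  {4}  => 4  0->4 ok
  [2] x  {1}  => 1  4->1 ok
  [3] x  {1}  => 1  1->1 ok
  [4] w  {0,3}  => 0  1->0 ok
  [5] x  {1}  => 1  0->1 ok
  [6] w  {0,3}  => 0  1->0 ok
  [7] x  {1}  => 1  0->1 ok
  [8] w  {0,3}  => 0  1->0 ok
  [9] x  {1}  => 1  0->1 ok
  [10] w  {0,3}  => 0  1->0 ok
  [11] z  {4}  => 4  0->4 ok
  [12] z  {4}  => 4  4->4 ok

0,4,1,1,0,1,0,1,0,1,0,4,4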